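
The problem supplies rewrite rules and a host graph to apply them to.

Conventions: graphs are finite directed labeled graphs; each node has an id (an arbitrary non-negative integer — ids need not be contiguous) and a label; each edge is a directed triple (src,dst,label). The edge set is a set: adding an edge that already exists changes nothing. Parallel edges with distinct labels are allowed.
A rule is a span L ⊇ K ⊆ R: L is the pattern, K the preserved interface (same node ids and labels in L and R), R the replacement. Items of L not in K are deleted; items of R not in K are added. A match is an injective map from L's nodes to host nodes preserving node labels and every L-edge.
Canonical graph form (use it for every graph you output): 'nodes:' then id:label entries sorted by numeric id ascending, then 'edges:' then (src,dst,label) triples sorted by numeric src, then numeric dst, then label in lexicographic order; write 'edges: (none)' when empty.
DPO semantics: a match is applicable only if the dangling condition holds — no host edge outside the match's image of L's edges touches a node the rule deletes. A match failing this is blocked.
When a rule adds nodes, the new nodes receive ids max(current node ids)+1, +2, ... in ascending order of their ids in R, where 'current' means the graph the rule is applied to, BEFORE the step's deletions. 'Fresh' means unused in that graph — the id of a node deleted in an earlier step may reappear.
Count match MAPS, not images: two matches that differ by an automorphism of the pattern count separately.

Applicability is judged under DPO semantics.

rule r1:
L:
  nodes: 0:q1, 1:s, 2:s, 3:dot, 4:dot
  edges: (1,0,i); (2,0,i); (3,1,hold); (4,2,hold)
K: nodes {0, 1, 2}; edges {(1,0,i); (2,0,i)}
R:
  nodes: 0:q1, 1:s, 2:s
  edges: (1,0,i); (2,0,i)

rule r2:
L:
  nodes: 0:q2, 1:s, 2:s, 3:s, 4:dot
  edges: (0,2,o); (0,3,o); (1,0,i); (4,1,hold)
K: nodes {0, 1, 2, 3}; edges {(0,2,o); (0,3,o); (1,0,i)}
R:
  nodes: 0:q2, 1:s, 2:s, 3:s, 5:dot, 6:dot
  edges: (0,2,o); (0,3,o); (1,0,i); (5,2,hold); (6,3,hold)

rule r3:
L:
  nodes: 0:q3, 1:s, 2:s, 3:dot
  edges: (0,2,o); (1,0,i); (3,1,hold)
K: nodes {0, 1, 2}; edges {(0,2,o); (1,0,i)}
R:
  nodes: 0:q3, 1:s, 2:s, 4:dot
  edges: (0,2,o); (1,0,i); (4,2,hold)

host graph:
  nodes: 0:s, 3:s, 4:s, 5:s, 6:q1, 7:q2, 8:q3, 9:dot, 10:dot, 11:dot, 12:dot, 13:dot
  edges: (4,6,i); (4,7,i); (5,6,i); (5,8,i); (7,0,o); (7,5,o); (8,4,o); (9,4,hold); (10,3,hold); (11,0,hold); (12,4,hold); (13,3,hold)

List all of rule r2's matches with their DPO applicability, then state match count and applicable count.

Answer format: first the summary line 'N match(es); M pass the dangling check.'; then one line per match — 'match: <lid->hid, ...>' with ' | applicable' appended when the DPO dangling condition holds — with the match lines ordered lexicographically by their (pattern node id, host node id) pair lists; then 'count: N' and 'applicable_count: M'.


4 match(es); 4 pass the dangling check.
match: 0->7, 1->4, 2->0, 3->5, 4->9 | applicable
match: 0->7, 1->4, 2->0, 3->5, 4->12 | applicable
match: 0->7, 1->4, 2->5, 3->0, 4->9 | applicable
match: 0->7, 1->4, 2->5, 3->0, 4->12 | applicable
count: 4
applicable_count: 4


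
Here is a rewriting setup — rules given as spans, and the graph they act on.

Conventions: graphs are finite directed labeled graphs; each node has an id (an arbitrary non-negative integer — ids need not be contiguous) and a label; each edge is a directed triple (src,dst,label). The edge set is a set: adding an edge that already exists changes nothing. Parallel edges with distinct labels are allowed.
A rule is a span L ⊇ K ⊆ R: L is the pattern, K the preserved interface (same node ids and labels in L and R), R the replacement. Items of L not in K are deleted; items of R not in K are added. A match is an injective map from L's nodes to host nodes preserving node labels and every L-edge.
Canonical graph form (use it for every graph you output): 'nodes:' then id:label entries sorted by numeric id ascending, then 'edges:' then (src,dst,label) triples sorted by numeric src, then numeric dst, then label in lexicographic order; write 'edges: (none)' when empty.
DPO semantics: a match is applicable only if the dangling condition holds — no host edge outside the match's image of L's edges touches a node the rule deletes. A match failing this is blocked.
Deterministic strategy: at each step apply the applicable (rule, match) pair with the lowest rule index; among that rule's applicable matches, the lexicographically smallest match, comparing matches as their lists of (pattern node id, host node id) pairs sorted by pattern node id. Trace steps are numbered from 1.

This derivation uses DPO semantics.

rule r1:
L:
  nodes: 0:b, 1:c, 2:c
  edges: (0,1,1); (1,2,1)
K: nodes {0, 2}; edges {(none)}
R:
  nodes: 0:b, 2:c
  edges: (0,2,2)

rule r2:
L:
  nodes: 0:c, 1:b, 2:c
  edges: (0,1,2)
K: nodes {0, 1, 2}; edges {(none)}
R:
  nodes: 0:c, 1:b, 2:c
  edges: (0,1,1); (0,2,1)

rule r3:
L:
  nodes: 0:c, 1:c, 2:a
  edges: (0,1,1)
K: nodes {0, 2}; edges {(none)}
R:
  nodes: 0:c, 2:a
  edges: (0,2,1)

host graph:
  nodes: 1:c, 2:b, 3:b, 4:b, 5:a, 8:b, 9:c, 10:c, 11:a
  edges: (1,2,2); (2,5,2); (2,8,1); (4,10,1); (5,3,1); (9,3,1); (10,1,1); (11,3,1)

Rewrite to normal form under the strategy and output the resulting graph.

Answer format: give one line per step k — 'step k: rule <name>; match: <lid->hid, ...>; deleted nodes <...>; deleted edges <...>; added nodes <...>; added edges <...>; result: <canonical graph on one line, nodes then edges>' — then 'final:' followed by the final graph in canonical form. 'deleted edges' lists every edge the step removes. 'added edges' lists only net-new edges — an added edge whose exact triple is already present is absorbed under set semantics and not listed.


step 1: rule r1; match: 0->4, 1->10, 2->1; deleted nodes 10; deleted edges (4,10,1); (10,1,1); added nodes (none); added edges (4,1,2); result: nodes: 1:c, 2:b, 3:b, 4:b, 5:a, 8:b, 9:c, 11:a edges: (1,2,2); (2,5,2); (2,8,1); (4,1,2); (5,3,1); (9,3,1); (11,3,1)
step 2: rule r2; match: 0->1, 1->2, 2->9; deleted nodes (none); deleted edges (1,2,2); added nodes (none); added edges (1,2,1); (1,9,1); result: nodes: 1:c, 2:b, 3:b, 4:b, 5:a, 8:b, 9:c, 11:a edges: (1,2,1); (1,9,1); (2,5,2); (2,8,1); (4,1,2); (5,3,1); (9,3,1); (11,3,1)
final:
nodes: 1:c, 2:b, 3:b, 4:b, 5:a, 8:b, 9:c, 11:a
edges: (1,2,1); (1,9,1); (2,5,2); (2,8,1); (4,1,2); (5,3,1); (9,3,1); (11,3,1)


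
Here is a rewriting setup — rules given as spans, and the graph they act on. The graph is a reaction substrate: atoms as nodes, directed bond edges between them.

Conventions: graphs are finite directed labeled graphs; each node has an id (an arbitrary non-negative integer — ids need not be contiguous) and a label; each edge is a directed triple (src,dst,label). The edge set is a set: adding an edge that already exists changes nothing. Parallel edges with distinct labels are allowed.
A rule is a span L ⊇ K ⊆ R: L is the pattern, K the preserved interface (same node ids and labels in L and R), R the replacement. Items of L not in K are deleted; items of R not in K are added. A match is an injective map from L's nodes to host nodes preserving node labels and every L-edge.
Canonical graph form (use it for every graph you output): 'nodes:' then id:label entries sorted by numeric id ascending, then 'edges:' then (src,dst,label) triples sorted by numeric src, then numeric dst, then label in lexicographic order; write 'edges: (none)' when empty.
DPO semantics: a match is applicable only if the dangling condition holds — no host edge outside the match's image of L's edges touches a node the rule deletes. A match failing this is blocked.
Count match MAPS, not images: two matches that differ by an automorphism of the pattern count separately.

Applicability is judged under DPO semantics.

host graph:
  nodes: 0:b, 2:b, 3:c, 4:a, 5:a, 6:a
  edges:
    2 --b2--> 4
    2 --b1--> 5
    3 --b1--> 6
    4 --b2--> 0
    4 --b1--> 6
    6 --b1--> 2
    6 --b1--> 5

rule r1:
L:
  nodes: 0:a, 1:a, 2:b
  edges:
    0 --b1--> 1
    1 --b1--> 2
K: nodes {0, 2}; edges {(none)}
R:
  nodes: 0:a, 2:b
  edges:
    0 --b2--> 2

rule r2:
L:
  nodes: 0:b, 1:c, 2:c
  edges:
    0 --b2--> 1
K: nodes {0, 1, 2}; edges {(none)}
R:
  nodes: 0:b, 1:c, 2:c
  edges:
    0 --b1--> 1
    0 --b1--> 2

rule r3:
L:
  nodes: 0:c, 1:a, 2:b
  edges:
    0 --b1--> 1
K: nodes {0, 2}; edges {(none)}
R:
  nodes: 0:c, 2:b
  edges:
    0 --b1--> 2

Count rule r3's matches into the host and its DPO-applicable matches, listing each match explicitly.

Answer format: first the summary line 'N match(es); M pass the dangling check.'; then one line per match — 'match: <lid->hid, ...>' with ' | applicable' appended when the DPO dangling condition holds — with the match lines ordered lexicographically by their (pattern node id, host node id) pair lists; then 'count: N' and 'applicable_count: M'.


2 match(es); 0 pass the dangling check.
match: 0->3, 1->6, 2->0
match: 0->3, 1->6, 2->2
count: 2
applicable_count: 0


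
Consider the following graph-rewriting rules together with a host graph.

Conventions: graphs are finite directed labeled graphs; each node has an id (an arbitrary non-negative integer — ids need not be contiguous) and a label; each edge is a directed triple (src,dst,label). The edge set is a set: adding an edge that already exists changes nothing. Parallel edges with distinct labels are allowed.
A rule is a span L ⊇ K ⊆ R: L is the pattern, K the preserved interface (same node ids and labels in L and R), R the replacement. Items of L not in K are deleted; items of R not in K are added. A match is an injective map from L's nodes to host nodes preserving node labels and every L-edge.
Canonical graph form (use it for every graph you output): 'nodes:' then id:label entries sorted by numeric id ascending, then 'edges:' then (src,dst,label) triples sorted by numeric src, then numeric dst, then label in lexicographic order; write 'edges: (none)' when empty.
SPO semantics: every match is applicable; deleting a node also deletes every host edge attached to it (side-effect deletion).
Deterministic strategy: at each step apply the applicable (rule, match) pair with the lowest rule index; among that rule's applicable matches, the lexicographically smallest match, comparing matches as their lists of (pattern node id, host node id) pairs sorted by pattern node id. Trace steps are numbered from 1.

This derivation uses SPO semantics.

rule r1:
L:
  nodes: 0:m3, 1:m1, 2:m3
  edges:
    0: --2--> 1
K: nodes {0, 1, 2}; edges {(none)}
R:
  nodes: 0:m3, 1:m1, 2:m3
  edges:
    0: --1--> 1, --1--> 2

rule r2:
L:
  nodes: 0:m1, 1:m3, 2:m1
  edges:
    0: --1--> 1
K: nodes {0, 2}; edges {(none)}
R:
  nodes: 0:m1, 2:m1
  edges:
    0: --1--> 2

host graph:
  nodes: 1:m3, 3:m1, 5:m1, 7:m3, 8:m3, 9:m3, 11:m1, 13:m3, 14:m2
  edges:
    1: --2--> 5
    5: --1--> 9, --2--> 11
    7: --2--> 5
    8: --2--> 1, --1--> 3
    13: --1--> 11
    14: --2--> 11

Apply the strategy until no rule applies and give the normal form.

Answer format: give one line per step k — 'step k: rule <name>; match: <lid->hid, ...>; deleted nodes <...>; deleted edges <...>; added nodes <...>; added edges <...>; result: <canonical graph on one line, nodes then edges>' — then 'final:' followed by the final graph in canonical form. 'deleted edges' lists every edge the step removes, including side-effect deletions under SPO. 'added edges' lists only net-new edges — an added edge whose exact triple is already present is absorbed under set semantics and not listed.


step 1: rule r1; match: 0->1, 1->5, 2->7; deleted nodes (none); deleted edges (1,5,2); added nodes (none); added edges (1,5,1); (1,7,1); result: nodes: 1:m3, 3:m1, 5:m1, 7:m3, 8:m3, 9:m3, 11:m1, 13:m3, 14:m2 edges: (1,5,1); (1,7,1); (5,9,1); (5,11,2); (7,5,2); (8,1,2); (8,3,1); (13,11,1); (14,11,2)
step 2: rule r1; match: 0->7, 1->5, 2->1; deleted nodes (none); deleted edges (7,5,2); added nodes (none); added edges (7,1,1); (7,5,1); result: nodes: 1:m3, 3:m1, 5:m1, 7:m3, 8:m3, 9:m3, 11:m1, 13:m3, 14:m2 edges: (1,5,1); (1,7,1); (5,9,1); (5,11,2); (7,1,1); (7,5,1); (8,1,2); (8,3,1); (13,11,1); (14,11,2)
step 3: rule r2; match: 0->5, 1->9, 2->3; deleted nodes 9; deleted edges (5,9,1); added nodes (none); added edges (5,3,1); result: nodes: 1:m3, 3:m1, 5:m1, 7:m3, 8:m3, 11:m1, 13:m3, 14:m2 edges: (1,5,1); (1,7,1); (5,3,1); (5,11,2); (7,1,1); (7,5,1); (8,1,2); (8,3,1); (13,11,1); (14,11,2)
final:
nodes: 1:m3, 3:m1, 5:m1, 7:m3, 8:m3, 11:m1, 13:m3, 14:m2
edges: (1,5,1); (1,7,1); (5,3,1); (5,11,2); (7,1,1); (7,5,1); (8,1,2); (8,3,1); (13,11,1); (14,11,2)


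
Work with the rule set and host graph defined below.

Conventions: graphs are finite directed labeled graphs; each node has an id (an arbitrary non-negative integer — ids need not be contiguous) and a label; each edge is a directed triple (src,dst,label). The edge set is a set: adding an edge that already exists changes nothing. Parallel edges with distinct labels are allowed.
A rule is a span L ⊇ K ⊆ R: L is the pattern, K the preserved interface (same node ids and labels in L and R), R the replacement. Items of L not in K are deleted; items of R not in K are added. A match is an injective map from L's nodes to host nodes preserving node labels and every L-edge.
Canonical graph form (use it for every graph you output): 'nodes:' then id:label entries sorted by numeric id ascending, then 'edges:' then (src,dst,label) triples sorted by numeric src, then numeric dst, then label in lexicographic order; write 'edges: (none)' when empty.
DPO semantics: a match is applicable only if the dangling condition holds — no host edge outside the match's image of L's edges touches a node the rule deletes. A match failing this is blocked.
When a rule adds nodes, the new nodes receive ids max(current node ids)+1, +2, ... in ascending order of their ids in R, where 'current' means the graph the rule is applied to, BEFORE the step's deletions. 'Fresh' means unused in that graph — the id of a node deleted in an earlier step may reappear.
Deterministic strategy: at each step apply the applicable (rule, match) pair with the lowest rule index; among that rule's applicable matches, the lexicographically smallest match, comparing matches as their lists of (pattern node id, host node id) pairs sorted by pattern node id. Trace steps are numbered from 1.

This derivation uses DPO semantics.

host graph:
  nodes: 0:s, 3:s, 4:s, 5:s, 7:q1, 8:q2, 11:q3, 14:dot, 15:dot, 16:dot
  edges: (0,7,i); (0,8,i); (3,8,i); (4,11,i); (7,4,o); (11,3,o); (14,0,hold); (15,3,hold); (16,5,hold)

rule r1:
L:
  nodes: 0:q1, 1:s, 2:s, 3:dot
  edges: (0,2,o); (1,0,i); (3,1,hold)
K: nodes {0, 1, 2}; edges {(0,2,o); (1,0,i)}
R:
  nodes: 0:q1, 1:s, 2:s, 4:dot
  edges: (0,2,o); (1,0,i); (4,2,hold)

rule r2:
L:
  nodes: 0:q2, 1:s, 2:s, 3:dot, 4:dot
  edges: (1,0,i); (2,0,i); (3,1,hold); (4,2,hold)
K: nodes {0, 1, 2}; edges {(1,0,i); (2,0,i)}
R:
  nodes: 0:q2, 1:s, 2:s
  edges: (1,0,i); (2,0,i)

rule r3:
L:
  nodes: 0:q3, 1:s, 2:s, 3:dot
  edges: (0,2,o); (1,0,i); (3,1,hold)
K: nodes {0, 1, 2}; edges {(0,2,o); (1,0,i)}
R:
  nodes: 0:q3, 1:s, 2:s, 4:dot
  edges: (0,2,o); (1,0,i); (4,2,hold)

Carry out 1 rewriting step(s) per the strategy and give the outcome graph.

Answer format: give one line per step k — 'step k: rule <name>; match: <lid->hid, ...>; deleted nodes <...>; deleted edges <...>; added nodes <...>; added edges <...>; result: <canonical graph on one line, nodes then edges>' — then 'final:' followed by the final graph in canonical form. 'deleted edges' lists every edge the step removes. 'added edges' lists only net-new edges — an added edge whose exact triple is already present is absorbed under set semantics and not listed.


step 1: rule r1; match: 0->7, 1->0, 2->4, 3->14; deleted nodes 14; deleted edges (14,0,hold); added nodes 17; added edges (17,4,hold); result: nodes: 0:s, 3:s, 4:s, 5:s, 7:q1, 8:q2, 11:q3, 15:dot, 16:dot, 17:dot edges: (0,7,i); (0,8,i); (3,8,i); (4,11,i); (7,4,o); (11,3,o); (15,3,hold); (16,5,hold); (17,4,hold)
final:
nodes: 0:s, 3:s, 4:s, 5:s, 7:q1, 8:q2, 11:q3, 15:dot, 16:dot, 17:dot
edges: (0,7,i); (0,8,i); (3,8,i); (4,11,i); (7,4,o); (11,3,o); (15,3,hold); (16,5,hold); (17,4,hold)


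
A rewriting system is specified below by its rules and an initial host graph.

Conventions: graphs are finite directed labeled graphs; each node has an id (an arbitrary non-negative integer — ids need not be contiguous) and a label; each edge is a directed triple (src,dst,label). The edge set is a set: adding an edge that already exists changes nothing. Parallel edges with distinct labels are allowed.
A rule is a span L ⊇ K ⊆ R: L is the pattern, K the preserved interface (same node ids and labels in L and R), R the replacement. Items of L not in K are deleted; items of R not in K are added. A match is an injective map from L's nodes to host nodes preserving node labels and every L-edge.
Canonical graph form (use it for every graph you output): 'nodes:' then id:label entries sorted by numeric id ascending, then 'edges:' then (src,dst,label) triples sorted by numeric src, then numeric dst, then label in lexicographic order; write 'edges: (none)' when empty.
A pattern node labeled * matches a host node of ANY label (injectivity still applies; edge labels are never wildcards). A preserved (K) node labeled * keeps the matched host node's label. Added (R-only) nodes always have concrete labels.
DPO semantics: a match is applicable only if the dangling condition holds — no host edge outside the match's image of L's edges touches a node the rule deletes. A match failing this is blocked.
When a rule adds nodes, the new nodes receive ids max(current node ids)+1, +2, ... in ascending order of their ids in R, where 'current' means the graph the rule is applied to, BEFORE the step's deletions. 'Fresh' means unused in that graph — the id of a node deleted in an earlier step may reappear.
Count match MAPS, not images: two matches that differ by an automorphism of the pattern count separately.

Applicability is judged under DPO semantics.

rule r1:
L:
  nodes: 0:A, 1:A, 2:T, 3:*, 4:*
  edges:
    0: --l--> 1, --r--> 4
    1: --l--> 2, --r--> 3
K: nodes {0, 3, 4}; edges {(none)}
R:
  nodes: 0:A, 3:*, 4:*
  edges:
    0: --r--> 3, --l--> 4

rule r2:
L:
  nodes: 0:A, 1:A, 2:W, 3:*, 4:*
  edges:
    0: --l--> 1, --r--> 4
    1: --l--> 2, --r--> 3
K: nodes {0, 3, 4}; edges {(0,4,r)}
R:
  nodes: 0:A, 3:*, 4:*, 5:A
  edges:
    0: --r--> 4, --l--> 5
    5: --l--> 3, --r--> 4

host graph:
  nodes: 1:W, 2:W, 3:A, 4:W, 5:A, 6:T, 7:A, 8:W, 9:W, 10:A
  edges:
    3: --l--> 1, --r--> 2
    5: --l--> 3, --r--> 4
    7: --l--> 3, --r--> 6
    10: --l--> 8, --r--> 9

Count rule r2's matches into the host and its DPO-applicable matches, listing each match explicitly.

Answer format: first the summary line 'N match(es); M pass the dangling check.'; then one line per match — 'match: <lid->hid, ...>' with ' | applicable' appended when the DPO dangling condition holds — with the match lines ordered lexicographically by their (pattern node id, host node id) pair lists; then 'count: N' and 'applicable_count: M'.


2 match(es); 0 pass the dangling check.
match: 0->5, 1->3, 2->1, 3->2, 4->4
match: 0->7, 1->3, 2->1, 3->2, 4->6
count: 2
applicable_count: 0


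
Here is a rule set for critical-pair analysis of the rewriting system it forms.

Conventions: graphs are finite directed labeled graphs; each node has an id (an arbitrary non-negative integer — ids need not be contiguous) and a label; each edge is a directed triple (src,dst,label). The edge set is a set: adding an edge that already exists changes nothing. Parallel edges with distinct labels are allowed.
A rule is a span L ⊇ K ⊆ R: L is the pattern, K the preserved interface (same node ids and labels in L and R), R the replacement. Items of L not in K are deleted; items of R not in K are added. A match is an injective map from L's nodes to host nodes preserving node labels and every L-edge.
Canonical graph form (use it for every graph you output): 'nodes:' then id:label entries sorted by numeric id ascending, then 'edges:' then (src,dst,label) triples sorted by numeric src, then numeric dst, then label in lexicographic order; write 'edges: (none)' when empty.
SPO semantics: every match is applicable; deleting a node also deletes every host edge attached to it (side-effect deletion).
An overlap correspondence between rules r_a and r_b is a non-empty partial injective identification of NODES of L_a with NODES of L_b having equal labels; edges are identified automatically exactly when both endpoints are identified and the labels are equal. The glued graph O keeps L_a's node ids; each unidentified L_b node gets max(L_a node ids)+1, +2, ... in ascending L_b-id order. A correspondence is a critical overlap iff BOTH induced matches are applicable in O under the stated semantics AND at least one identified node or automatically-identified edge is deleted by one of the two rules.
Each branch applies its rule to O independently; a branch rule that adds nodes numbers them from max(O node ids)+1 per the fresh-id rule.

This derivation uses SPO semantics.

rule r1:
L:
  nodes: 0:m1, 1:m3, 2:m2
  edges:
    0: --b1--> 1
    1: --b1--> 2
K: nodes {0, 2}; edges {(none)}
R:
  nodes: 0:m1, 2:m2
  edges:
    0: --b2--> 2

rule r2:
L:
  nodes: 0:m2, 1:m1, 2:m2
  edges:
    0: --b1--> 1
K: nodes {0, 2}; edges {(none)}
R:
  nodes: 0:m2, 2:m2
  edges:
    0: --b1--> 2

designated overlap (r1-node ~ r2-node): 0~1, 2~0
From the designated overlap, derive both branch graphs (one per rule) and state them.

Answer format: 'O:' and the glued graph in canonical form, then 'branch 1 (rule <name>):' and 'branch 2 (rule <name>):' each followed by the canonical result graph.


O:
nodes: 0:m1, 1:m3, 2:m2, 3:m2
edges: (0,1,b1); (1,2,b1); (2,0,b1)
branch 1 (rule r1):
nodes: 0:m1, 2:m2, 3:m2
edges: (0,2,b2); (2,0,b1)
branch 2 (rule r2):
nodes: 1:m3, 2:m2, 3:m2
edges: (1,2,b1); (2,3,b1)


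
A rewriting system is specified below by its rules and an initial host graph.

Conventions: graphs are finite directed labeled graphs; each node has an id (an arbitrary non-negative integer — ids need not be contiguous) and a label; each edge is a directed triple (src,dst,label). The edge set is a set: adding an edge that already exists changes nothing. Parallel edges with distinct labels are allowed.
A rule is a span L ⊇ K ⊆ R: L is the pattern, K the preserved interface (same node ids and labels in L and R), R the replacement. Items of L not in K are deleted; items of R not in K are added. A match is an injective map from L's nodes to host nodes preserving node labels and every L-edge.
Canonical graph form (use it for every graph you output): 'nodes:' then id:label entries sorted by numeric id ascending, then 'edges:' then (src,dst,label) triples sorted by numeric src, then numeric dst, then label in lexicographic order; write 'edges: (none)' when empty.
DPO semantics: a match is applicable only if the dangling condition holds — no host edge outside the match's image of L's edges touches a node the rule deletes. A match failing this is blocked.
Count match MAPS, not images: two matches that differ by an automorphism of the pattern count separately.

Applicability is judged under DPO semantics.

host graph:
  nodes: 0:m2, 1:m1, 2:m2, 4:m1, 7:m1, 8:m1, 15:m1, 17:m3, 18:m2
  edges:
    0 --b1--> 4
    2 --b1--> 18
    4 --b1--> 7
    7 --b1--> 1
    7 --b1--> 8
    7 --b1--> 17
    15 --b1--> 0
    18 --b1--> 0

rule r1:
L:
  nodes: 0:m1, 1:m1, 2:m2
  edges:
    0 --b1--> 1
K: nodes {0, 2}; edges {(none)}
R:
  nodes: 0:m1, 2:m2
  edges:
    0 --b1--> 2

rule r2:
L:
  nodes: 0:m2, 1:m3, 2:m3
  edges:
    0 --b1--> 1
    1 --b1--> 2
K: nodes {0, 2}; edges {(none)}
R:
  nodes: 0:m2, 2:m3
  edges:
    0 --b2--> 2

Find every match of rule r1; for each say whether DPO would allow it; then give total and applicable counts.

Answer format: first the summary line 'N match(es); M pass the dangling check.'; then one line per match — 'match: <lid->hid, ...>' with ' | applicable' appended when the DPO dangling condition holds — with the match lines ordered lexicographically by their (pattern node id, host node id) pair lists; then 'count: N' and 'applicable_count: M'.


9 match(es); 6 pass the dangling check.
match: 0->4, 1->7, 2->0
match: 0->4, 1->7, 2->2
match: 0->4, 1->7, 2->18
match: 0->7, 1->1, 2->0 | applicable
match: 0->7, 1->1, 2->2 | applicable
match: 0->7, 1->1, 2->18 | applicable
match: 0->7, 1->8, 2->0 | applicable
match: 0->7, 1->8, 2->2 | applicable
match: 0->7, 1->8, 2->18 | applicable
count: 9
applicable_count: 6


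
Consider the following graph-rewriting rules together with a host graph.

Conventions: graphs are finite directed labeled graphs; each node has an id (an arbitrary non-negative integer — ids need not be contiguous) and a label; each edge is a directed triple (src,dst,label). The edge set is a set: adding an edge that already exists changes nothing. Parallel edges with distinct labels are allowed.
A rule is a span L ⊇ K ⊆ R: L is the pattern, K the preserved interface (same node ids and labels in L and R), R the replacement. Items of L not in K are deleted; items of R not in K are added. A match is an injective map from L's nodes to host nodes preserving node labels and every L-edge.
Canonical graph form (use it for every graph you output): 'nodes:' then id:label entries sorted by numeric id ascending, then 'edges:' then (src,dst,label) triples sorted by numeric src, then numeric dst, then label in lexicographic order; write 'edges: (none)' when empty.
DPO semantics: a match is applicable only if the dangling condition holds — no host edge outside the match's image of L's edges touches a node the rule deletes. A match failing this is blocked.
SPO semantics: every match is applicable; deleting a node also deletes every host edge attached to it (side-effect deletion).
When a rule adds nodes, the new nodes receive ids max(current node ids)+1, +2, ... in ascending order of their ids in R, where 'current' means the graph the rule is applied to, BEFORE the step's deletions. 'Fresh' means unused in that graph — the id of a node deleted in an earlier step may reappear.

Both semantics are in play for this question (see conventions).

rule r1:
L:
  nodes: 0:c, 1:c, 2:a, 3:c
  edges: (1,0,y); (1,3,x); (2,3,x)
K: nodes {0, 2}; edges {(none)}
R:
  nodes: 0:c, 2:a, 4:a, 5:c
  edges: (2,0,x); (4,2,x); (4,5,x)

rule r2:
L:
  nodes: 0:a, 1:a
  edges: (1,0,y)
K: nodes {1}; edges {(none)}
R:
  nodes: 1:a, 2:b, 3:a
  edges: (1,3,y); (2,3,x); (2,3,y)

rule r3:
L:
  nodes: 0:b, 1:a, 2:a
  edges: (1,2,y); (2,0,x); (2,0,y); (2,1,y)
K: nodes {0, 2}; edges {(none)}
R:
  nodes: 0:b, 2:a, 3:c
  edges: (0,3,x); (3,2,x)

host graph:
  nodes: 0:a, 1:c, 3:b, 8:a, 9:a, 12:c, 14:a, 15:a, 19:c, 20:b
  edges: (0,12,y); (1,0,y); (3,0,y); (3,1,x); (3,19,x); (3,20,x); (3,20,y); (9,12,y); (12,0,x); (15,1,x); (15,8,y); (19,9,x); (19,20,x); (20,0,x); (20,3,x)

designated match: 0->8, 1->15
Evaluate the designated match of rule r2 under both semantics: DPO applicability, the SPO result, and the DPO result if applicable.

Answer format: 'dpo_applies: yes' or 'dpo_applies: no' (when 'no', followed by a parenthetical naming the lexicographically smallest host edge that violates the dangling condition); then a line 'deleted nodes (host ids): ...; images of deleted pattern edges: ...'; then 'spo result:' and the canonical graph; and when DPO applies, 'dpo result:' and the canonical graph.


dpo_applies: yes
deleted nodes (host ids): 8; images of deleted pattern edges: (15,8,y)
spo result:
nodes: 0:a, 1:c, 3:b, 9:a, 12:c, 14:a, 15:a, 19:c, 20:b, 21:b, 22:a
edges: (0,12,y); (1,0,y); (3,0,y); (3,1,x); (3,19,x); (3,20,x); (3,20,y); (9,12,y); (12,0,x); (15,1,x); (15,22,y); (19,9,x); (19,20,x); (20,0,x); (20,3,x); (21,22,x); (21,22,y)
dpo result:
nodes: 0:a, 1:c, 3:b, 9:a, 12:c, 14:a, 15:a, 19:c, 20:b, 21:b, 22:a
edges: (0,12,y); (1,0,y); (3,0,y); (3,1,x); (3,19,x); (3,20,x); (3,20,y); (9,12,y); (12,0,x); (15,1,x); (15,22,y); (19,9,x); (19,20,x); (20,0,x); (20,3,x); (21,22,x); (21,22,y)


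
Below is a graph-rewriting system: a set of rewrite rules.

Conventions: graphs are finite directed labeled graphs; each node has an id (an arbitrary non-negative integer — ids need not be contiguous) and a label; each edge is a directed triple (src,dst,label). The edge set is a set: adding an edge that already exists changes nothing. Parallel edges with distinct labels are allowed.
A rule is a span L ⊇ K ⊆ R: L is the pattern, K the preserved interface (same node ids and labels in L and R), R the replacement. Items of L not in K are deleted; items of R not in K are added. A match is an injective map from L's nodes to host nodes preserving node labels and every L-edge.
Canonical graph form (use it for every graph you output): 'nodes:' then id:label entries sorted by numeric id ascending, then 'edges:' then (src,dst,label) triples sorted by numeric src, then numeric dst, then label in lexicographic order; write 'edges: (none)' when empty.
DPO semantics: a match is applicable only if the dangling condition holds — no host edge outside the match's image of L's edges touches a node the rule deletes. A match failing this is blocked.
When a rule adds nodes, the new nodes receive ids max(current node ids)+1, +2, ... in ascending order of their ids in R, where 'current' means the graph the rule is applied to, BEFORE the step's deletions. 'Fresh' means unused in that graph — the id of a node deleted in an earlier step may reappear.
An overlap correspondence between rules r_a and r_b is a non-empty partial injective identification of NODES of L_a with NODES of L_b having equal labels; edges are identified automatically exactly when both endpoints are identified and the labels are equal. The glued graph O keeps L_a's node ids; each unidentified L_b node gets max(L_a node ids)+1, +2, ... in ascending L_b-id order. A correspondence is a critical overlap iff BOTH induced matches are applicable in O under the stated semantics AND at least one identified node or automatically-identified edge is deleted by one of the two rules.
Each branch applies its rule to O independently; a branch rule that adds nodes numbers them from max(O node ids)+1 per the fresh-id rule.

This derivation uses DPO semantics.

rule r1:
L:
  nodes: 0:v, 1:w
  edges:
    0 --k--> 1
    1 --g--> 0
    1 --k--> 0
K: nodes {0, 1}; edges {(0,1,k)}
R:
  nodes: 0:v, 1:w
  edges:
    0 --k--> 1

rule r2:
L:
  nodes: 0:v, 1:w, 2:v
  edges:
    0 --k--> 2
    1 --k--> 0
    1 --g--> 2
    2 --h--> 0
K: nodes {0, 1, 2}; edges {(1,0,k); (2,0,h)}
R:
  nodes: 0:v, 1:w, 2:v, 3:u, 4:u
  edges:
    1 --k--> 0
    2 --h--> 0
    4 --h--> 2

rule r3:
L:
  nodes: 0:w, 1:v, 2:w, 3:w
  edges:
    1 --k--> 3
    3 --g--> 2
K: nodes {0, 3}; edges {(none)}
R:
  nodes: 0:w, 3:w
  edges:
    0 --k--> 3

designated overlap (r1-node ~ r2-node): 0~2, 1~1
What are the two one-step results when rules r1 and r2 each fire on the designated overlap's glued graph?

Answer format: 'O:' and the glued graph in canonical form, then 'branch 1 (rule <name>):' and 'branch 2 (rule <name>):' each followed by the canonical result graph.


O:
nodes: 0:v, 1:w, 2:v
edges: (0,1,k); (0,2,h); (1,0,g); (1,0,k); (1,2,k); (2,0,k)
branch 1 (rule r1):
nodes: 0:v, 1:w, 2:v
edges: (0,1,k); (0,2,h); (1,2,k); (2,0,k)
branch 2 (rule r2):
nodes: 0:v, 1:w, 2:v, 3:u, 4:u
edges: (0,1,k); (0,2,h); (1,0,k); (1,2,k); (4,0,h)


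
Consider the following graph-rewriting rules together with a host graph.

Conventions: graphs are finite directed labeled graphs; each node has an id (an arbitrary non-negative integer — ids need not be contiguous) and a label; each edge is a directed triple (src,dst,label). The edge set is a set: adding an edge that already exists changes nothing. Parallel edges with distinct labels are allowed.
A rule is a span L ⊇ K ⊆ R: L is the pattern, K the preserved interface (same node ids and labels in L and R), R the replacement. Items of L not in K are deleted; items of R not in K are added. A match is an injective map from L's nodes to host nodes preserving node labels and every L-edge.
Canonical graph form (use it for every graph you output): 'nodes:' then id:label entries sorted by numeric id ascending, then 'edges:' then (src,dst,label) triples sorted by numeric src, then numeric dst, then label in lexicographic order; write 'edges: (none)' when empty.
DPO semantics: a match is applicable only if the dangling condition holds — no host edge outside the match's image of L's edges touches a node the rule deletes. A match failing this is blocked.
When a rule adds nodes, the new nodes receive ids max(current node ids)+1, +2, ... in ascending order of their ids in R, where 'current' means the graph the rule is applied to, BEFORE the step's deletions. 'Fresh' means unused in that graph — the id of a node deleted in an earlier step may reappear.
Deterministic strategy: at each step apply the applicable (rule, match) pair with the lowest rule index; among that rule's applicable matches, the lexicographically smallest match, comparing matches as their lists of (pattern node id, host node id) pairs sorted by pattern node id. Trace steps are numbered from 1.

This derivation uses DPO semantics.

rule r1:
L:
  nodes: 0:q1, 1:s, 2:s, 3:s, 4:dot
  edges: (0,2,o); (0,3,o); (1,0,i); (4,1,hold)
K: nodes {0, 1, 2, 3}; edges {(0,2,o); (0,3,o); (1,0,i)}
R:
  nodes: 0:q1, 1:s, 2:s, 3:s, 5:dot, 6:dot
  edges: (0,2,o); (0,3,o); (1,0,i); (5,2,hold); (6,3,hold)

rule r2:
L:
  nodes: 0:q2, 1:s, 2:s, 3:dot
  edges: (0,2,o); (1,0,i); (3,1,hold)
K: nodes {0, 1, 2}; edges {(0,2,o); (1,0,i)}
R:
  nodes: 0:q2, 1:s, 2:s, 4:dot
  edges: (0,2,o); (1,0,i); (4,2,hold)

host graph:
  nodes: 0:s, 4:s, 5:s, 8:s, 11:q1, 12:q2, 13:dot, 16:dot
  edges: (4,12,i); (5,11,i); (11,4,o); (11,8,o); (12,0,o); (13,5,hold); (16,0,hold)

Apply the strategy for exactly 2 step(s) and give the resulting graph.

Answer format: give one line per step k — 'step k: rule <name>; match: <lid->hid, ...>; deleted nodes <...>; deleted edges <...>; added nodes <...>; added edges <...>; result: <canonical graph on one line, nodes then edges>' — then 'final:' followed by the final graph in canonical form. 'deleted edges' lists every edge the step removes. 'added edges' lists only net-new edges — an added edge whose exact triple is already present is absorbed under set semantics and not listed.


step 1: rule r1; match: 0->11, 1->5, 2->4, 3->8, 4->13; deleted nodes 13; deleted edges (13,5,hold); added nodes 17, 18; added edges (17,4,hold); (18,8,hold); result: nodes: 0:s, 4:s, 5:s, 8:s, 11:q1, 12:q2, 16:dot, 17:dot, 18:dot edges: (4,12,i); (5,11,i); (11,4,o); (11,8,o); (12,0,o); (16,0,hold); (17,4,hold); (18,8,hold)
step 2: rule r2; match: 0->12, 1->4, 2->0, 3->17; deleted nodes 17; deleted edges (17,4,hold); added nodes 19; added edges (19,0,hold); result: nodes: 0:s, 4:s, 5:s, 8:s, 11:q1, 12:q2, 16:dot, 18:dot, 19:dot edges: (4,12,i); (5,11,i); (11,4,o); (11,8,o); (12,0,o); (16,0,hold); (18,8,hold); (19,0,hold)
final:
nodes: 0:s, 4:s, 5:s, 8:s, 11:q1, 12:q2, 16:dot, 18:dot, 19:dot
edges: (4,12,i); (5,11,i); (11,4,o); (11,8,o); (12,0,o); (16,0,hold); (18,8,hold); (19,0,hold)


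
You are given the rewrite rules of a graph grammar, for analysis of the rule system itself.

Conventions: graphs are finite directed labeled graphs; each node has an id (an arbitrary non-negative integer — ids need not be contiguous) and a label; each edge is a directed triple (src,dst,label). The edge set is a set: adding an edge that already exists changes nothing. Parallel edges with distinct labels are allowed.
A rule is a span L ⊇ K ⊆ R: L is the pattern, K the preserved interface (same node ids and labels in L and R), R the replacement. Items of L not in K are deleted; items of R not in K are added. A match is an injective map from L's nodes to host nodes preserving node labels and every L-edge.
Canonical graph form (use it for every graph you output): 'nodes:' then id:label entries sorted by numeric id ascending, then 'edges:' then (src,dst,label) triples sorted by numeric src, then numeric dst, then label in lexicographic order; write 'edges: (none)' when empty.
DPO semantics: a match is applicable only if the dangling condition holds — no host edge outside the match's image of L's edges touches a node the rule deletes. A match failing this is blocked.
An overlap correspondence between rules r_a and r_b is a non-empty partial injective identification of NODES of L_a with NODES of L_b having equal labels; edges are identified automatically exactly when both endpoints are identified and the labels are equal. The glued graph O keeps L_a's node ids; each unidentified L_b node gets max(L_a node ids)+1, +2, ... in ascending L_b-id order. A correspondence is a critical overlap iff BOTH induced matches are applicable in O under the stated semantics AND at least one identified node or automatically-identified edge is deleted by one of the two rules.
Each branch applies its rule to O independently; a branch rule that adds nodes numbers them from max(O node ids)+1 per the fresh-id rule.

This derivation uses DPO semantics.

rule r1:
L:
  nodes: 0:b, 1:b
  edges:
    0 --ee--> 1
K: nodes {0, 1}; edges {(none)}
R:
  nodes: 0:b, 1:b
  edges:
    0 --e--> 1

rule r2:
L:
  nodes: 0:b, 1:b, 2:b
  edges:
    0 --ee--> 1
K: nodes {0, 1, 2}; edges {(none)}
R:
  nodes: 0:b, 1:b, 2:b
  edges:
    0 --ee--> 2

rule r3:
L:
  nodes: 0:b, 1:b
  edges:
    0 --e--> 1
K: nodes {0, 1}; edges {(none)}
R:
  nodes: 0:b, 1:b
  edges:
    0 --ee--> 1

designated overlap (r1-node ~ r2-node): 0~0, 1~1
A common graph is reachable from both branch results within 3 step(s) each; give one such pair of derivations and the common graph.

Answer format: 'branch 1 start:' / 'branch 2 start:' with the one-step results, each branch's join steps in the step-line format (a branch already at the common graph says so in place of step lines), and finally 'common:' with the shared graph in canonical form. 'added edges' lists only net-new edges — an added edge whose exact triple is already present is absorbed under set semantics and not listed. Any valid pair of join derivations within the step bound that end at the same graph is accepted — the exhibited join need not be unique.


branch 1 start:
nodes: 0:b, 1:b, 2:b
edges: (0,1,e)
branch 2 start:
nodes: 0:b, 1:b, 2:b
edges: (0,2,ee)
branch 1 step 1: rule r3; match: 0->0, 1->1; deleted nodes (none); deleted edges (0,1,e); added nodes (none); added edges (0,1,ee); result: nodes: 0:b, 1:b, 2:b edges: (0,1,ee)
branch 2 step 1: rule r2; match: 0->0, 1->2, 2->1; deleted nodes (none); deleted edges (0,2,ee); added nodes (none); added edges (0,1,ee); result: nodes: 0:b, 1:b, 2:b edges: (0,1,ee)
common:
nodes: 0:b, 1:b, 2:b
edges: (0,1,ee)


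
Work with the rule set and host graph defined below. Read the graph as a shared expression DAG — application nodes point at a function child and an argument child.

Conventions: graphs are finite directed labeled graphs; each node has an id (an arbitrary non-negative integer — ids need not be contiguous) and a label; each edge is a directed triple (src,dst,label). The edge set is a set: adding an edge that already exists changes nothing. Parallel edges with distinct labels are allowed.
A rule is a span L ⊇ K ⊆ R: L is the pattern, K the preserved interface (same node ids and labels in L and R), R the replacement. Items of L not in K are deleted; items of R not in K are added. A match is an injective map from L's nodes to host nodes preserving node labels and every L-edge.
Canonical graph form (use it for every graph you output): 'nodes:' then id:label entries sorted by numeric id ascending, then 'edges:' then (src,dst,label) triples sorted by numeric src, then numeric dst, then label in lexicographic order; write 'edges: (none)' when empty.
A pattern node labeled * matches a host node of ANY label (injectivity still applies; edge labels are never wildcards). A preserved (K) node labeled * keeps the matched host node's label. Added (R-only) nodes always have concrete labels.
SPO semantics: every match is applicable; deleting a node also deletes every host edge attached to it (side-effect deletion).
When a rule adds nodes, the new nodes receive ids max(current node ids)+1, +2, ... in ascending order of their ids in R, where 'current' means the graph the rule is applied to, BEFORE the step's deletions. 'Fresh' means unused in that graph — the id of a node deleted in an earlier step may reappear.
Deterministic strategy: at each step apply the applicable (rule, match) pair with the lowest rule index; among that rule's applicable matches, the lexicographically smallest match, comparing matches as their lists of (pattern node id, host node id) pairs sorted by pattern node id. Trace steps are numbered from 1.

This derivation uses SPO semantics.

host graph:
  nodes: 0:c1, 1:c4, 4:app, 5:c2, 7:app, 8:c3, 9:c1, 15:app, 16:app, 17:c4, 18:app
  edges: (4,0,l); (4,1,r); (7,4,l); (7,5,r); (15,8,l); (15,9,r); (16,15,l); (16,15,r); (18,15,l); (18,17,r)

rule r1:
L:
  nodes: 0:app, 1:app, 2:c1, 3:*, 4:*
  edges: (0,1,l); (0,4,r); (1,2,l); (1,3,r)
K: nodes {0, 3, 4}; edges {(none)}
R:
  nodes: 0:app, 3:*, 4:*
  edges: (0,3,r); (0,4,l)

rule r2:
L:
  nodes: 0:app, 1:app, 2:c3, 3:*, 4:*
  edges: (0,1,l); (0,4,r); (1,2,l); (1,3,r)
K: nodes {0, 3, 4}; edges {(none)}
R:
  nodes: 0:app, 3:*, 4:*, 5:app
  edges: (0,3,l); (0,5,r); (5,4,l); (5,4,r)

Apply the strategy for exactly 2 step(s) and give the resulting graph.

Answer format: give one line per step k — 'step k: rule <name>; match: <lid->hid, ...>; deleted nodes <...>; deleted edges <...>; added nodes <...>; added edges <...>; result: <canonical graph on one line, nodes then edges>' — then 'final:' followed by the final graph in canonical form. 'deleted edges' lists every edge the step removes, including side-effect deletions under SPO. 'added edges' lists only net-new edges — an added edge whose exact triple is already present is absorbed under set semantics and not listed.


step 1: rule r1; match: 0->7, 1->4, 2->0, 3->1, 4->5; deleted nodes 0, 4; deleted edges (4,0,l); (4,1,r); (7,4,l); (7,5,r); added nodes (none); added edges (7,1,r); (7,5,l); result: nodes: 1:c4, 5:c2, 7:app, 8:c3, 9:c1, 15:app, 16:app, 17:c4, 18:app edges: (7,1,r); (7,5,l); (15,8,l); (15,9,r); (16,15,l); (16,15,r); (18,15,l); (18,17,r)
step 2: rule r2; match: 0->18, 1->15, 2->8, 3->9, 4->17; deleted nodes 8, 15; deleted edges (15,8,l); (15,9,r); (16,15,l); (16,15,r); (18,15,l); (18,17,r); added nodes 19; added edges (18,9,l); (18,19,r); (19,17,l); (19,17,r); result: nodes: 1:c4, 5:c2, 7:app, 9:c1, 16:app, 17:c4, 18:app, 19:app edges: (7,1,r); (7,5,l); (18,9,l); (18,19,r); (19,17,l); (19,17,r)
final:
nodes: 1:c4, 5:c2, 7:app, 9:c1, 16:app, 17:c4, 18:app, 19:app
edges: (7,1,r); (7,5,l); (18,9,l); (18,19,r); (19,17,l); (19,17,r)
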